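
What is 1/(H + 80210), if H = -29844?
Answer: 1/50366 ≈ 1.9855e-5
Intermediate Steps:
1/(H + 80210) = 1/(-29844 + 80210) = 1/50366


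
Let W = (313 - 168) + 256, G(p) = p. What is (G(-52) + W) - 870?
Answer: -521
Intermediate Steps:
W = 401 (W = 145 + 256 = 401)
(G(-52) + W) - 870 = (-52 + 401) - 870 = 349 - 870 = -521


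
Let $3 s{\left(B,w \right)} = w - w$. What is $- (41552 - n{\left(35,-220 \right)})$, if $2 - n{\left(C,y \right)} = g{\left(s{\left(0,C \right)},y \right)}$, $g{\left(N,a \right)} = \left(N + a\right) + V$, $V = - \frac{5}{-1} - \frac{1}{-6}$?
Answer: $- \frac{248011}{6} \approx -41335.0$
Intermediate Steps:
$s{\left(B,w \right)} = 0$ ($s{\left(B,w \right)} = \frac{w - w}{3} = \frac{1}{3} \cdot 0 = 0$)
$V = \frac{31}{6}$ ($V = \left(-5\right) \left(-1\right) - - \frac{1}{6} = 5 + \frac{1}{6} = \frac{31}{6} \approx 5.1667$)
$g{\left(N,a \right)} = \frac{31}{6} + N + a$ ($g{\left(N,a \right)} = \left(N + a\right) + \frac{31}{6} = \frac{31}{6} + N + a$)
$n{\left(C,y \right)} = - \frac{19}{6} - y$ ($n{\left(C,y \right)} = 2 - \left(\frac{31}{6} + 0 + y\right) = 2 - \left(\frac{31}{6} + y\right) = - \frac{19}{6} - y$)
$- (41552 - n{\left(35,-220 \right)}) = - (41552 - \left(- \frac{19}{6} - -220\right)) = - (41552 - \left(- \frac{19}{6} + 220\right)) = - (41552 - \frac{1301}{6}) = \left(-1\right) \frac{248011}{6} = - \frac{248011}{6}$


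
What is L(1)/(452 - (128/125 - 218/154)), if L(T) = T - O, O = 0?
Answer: 9625/4354269 ≈ 0.0022105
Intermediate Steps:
L(T) = T (L(T) = T - 1*0 = T + 0 = T)
L(1)/(452 - (128/125 - 218/154)) = 1/(452 - (128/125 - 218/154)) = 1/(452 - (128*(1/125) - 218*1/154)) = 1/(452 - (128/125 - 109/77)) = 1/(452 - 1*(-3769/9625)) = 1/(452 + 3769/9625) = 1/(4354269/9625) = 1*(9625/4354269) = 9625/4354269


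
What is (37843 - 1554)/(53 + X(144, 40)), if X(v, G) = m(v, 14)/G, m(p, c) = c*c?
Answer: 362890/579 ≈ 626.75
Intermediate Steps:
m(p, c) = c²
X(v, G) = 196/G (X(v, G) = 14²/G = 196/G)
(37843 - 1554)/(53 + X(144, 40)) = (37843 - 1554)/(53 + 196/40) = 36289/(53 + 196*(1/40)) = 36289/(53 + 49/10) = 36289/(579/10) = 36289*(10/579) = 362890/579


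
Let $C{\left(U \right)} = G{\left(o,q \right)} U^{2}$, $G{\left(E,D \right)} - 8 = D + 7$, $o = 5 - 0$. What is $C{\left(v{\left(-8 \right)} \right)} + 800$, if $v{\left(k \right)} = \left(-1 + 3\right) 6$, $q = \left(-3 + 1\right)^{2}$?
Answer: $3536$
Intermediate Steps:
$q = 4$ ($q = \left(-2\right)^{2} = 4$)
$o = 5$ ($o = 5 + 0 = 5$)
$G{\left(E,D \right)} = 15 + D$ ($G{\left(E,D \right)} = 8 + \left(D + 7\right) = 8 + \left(7 + D\right) = 15 + D$)
$v{\left(k \right)} = 12$ ($v{\left(k \right)} = 2 \cdot 6 = 12$)
$C{\left(U \right)} = 19 U^{2}$ ($C{\left(U \right)} = \left(15 + 4\right) U^{2} = 19 U^{2}$)
$C{\left(v{\left(-8 \right)} \right)} + 800 = 19 \cdot 12^{2} + 800 = 19 \cdot 144 + 800 = 2736 + 800 = 3536$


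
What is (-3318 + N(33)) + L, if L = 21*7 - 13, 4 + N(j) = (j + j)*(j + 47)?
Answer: 2092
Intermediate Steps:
N(j) = -4 + 2*j*(47 + j) (N(j) = -4 + (j + j)*(j + 47) = -4 + (2*j)*(47 + j) = -4 + 2*j*(47 + j))
L = 134 (L = 147 - 13 = 134)
(-3318 + N(33)) + L = (-3318 + (-4 + 2*33² + 94*33)) + 134 = (-3318 + (-4 + 2*1089 + 3102)) + 134 = (-3318 + (-4 + 2178 + 3102)) + 134 = (-3318 + 5276) + 134 = 1958 + 134 = 2092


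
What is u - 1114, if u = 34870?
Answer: 33756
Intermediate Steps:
u - 1114 = 34870 - 1114 = 33756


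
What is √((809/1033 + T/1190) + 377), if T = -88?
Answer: √142689542316230/614635 ≈ 19.435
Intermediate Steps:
√((809/1033 + T/1190) + 377) = √((809/1033 - 88/1190) + 377) = √((809*(1/1033) - 88*1/1190) + 377) = √((809/1033 - 44/595) + 377) = √(435903/614635 + 377) = √(232153298/614635) = √142689542316230/614635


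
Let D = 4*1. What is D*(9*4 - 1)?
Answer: 140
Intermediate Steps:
D = 4
D*(9*4 - 1) = 4*(9*4 - 1) = 4*(36 - 1) = 4*35 = 140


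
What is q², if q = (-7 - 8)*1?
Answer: 225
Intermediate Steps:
q = -15 (q = -15*1 = -15)
q² = (-15)² = 225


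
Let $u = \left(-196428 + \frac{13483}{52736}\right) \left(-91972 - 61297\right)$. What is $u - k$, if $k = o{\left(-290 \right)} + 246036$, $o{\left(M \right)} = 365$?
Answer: $\frac{1587671995960089}{52736} \approx 3.0106 \cdot 10^{10}$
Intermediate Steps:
$k = 246401$ ($k = 365 + 246036 = 246401$)
$u = \frac{1587684990163225}{52736}$ ($u = \left(-196428 + 13483 \cdot \frac{1}{52736}\right) \left(-153269\right) = \left(-196428 + \frac{13483}{52736}\right) \left(-153269\right) = \left(- \frac{10358813525}{52736}\right) \left(-153269\right) = \frac{1587684990163225}{52736} \approx 3.0106 \cdot 10^{10}$)
$u - k = \frac{1587684990163225}{52736} - 246401 = \frac{1587671995960089}{52736}$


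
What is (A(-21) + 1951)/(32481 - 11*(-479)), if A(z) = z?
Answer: 193/3775 ≈ 0.051126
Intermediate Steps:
(A(-21) + 1951)/(32481 - 11*(-479)) = (-21 + 1951)/(32481 - 11*(-479)) = 1930/(32481 + 5269) = 1930/37750 = 1930*(1/37750) = 193/3775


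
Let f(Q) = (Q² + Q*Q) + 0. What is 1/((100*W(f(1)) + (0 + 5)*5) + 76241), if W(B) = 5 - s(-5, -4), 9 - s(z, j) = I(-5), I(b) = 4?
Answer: 1/76266 ≈ 1.3112e-5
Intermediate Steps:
s(z, j) = 5 (s(z, j) = 9 - 1*4 = 9 - 4 = 5)
f(Q) = 2*Q² (f(Q) = (Q² + Q²) + 0 = 2*Q² + 0 = 2*Q²)
W(B) = 0 (W(B) = 5 - 1*5 = 5 - 5 = 0)
1/((100*W(f(1)) + (0 + 5)*5) + 76241) = 1/((100*0 + (0 + 5)*5) + 76241) = 1/((0 + 5*5) + 76241) = 1/((0 + 25) + 76241) = 1/(25 + 76241) = 1/76266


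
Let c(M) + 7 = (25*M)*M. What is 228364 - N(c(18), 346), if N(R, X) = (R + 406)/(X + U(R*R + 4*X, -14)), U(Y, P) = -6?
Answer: 77635261/340 ≈ 2.2834e+5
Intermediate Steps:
c(M) = -7 + 25*M**2 (c(M) = -7 + (25*M)*M = -7 + 25*M**2)
N(R, X) = (406 + R)/(-6 + X) (N(R, X) = (R + 406)/(X - 6) = (406 + R)/(-6 + X))
228364 - N(c(18), 346) = 228364 - (406 + (-7 + 25*18**2))/(-6 + 346) = 228364 - (406 + (-7 + 25*324))/340 = 228364 - (406 + (-7 + 8100))/340 = 228364 - (406 + 8093)/340 = 228364 - 8499/340 = 77635261/340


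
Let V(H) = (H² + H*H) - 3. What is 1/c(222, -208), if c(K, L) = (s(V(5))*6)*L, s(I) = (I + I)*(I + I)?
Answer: -1/11027328 ≈ -9.0684e-8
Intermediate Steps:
V(H) = -3 + 2*H² (V(H) = (H² + H²) - 3 = 2*H² - 3 = -3 + 2*H²)
s(I) = 4*I² (s(I) = (2*I)*(2*I) = 4*I²)
c(K, L) = 53016*L (c(K, L) = ((4*(-3 + 2*5²)²)*6)*L = ((4*(-3 + 2*25)²)*6)*L = ((4*(-3 + 50)²)*6)*L = ((4*47²)*6)*L = ((4*2209)*6)*L = (8836*6)*L = 53016*L)
1/c(222, -208) = 1/(53016*(-208)) = 1/(-11027328) = -1/11027328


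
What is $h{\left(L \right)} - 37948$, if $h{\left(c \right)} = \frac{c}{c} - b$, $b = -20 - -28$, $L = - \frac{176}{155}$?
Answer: $-37955$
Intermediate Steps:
$L = - \frac{176}{155}$ ($L = \left(-176\right) \frac{1}{155} = - \frac{176}{155} \approx -1.1355$)
$b = 8$ ($b = -20 + 28 = 8$)
$h{\left(c \right)} = -7$ ($h{\left(c \right)} = \frac{c}{c} - 8 = 1 - 8 = -7$)
$h{\left(L \right)} - 37948 = -7 - 37948 = -37955$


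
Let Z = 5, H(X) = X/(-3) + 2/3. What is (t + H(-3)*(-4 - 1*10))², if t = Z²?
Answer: 25/9 ≈ 2.7778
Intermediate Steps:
H(X) = ⅔ - X/3 (H(X) = X*(-⅓) + 2*(⅓) = -X/3 + ⅔ = ⅔ - X/3)
t = 25 (t = 5² = 25)
(t + H(-3)*(-4 - 1*10))² = (25 + (⅔ - ⅓*(-3))*(-4 - 1*10))² = (25 + (⅔ + 1)*(-4 - 10))² = (25 + (5/3)*(-14))² = (25 - 70/3)² = (5/3)² = 25/9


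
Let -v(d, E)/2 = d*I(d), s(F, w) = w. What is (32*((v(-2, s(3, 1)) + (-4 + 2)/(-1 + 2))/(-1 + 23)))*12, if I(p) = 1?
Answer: 384/11 ≈ 34.909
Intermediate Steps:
v(d, E) = -2*d
(32*((v(-2, s(3, 1)) + (-4 + 2)/(-1 + 2))/(-1 + 23)))*12 = (32*((-2*(-2) + (-4 + 2)/(-1 + 2))/(-1 + 23)))*12 = (32*((4 - 2/1)/22))*12 = (32*((4 - 2*1)*(1/22)))*12 = (32*((4 - 2)*(1/22)))*12 = (32*(2*(1/22)))*12 = (32*(1/11))*12 = (32/11)*12 = 384/11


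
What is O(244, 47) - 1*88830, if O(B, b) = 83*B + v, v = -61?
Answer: -68639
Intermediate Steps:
O(B, b) = -61 + 83*B (O(B, b) = 83*B - 61 = -61 + 83*B)
O(244, 47) - 1*88830 = (-61 + 83*244) - 1*88830 = (-61 + 20252) - 88830 = 20191 - 88830 = -68639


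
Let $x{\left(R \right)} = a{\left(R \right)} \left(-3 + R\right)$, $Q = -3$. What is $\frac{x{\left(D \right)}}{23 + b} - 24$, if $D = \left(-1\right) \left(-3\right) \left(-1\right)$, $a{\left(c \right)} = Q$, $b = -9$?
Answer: $- \frac{159}{7} \approx -22.714$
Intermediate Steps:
$a{\left(c \right)} = -3$
$D = -3$ ($D = 3 \left(-1\right) = -3$)
$x{\left(R \right)} = 9 - 3 R$ ($x{\left(R \right)} = - 3 \left(-3 + R\right) = 9 - 3 R$)
$\frac{x{\left(D \right)}}{23 + b} - 24 = \frac{9 - -9}{23 - 9} - 24 = \frac{9 + 9}{14} - 24 = 18 \cdot \frac{1}{14} - 24 = \frac{9}{7} - 24 = - \frac{159}{7}$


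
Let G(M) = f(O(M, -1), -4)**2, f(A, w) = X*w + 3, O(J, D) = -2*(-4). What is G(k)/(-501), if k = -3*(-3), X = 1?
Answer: -1/501 ≈ -0.0019960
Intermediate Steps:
k = 9
O(J, D) = 8
f(A, w) = 3 + w (f(A, w) = 1*w + 3 = w + 3 = 3 + w)
G(M) = 1 (G(M) = (3 - 4)**2 = (-1)**2 = 1)
G(k)/(-501) = 1/(-501) = 1*(-1/501) = -1/501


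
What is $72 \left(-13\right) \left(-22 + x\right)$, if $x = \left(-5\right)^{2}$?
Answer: $-2808$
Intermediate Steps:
$x = 25$
$72 \left(-13\right) \left(-22 + x\right) = 72 \left(-13\right) \left(-22 + 25\right) = \left(-936\right) 3 = -2808$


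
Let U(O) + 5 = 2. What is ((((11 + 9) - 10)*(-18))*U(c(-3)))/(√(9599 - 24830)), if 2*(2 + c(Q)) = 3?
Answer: -180*I*√15231/5077 ≈ -4.3755*I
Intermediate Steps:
c(Q) = -½ (c(Q) = -2 + (½)*3 = -2 + 3/2 = -½)
U(O) = -3 (U(O) = -5 + 2 = -3)
((((11 + 9) - 10)*(-18))*U(c(-3)))/(√(9599 - 24830)) = ((((11 + 9) - 10)*(-18))*(-3))/(√(9599 - 24830)) = (((20 - 10)*(-18))*(-3))/(√(-15231)) = ((10*(-18))*(-3))/((I*√15231)) = (-180*(-3))*(-I*√15231/15231) = 540*(-I*√15231/15231) = -180*I*√15231/5077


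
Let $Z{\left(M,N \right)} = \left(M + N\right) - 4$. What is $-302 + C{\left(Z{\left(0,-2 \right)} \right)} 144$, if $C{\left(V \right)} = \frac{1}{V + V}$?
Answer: $-314$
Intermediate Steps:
$Z{\left(M,N \right)} = -4 + M + N$
$C{\left(V \right)} = \frac{1}{2 V}$
$-302 + C{\left(Z{\left(0,-2 \right)} \right)} 144 = -302 + \frac{1}{2 \left(-4 + 0 - 2\right)} 144 = -302 + \frac{1}{2 \left(-6\right)} 144 = -302 + \frac{1}{2} \left(- \frac{1}{6}\right) 144 = -302 - 12 = -314$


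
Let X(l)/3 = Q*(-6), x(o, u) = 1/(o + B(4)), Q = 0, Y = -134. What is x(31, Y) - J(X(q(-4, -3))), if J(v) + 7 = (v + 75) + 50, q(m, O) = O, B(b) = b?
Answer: -4129/35 ≈ -117.97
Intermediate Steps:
x(o, u) = 1/(4 + o) (x(o, u) = 1/(o + 4) = 1/(4 + o))
X(l) = 0 (X(l) = 3*(0*(-6)) = 3*0 = 0)
J(v) = 118 + v (J(v) = -7 + ((v + 75) + 50) = -7 + ((75 + v) + 50) = -7 + (125 + v) = 118 + v)
x(31, Y) - J(X(q(-4, -3))) = 1/(4 + 31) - (118 + 0) = 1/35 - 1*118 = 1/35 - 118 = -4129/35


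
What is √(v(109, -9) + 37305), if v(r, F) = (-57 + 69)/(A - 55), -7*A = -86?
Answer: √3335079189/299 ≈ 193.14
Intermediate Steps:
A = 86/7 (A = -⅐*(-86) = 86/7 ≈ 12.286)
v(r, F) = -84/299 (v(r, F) = (-57 + 69)/(86/7 - 55) = 12/(-299/7) = 12*(-7/299) = -84/299)
√(v(109, -9) + 37305) = √(-84/299 + 37305) = √(11154111/299) = √3335079189/299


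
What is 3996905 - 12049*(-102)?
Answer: 5225903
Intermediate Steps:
3996905 - 12049*(-102) = 3996905 - 1*(-1228998) = 3996905 + 1228998 = 5225903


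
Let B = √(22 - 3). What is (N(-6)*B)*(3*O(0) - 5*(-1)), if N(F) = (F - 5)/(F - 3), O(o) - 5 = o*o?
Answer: 220*√19/9 ≈ 106.55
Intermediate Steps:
O(o) = 5 + o² (O(o) = 5 + o*o = 5 + o²)
N(F) = (-5 + F)/(-3 + F)
B = √19 ≈ 4.3589
(N(-6)*B)*(3*O(0) - 5*(-1)) = (((-5 - 6)/(-3 - 6))*√19)*(3*(5 + 0²) - 5*(-1)) = ((-11/(-9))*√19)*(3*(5 + 0) + 5) = ((-⅑*(-11))*√19)*(3*5 + 5) = (11*√19/9)*(15 + 5) = (11*√19/9)*20 = 220*√19/9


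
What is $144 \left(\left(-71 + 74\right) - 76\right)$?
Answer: $-10512$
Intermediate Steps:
$144 \left(\left(-71 + 74\right) - 76\right) = 144 \left(3 - 76\right) = 144 \left(-73\right) = -10512$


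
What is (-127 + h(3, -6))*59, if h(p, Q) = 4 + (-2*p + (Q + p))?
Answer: -7788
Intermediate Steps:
h(p, Q) = 4 + Q - p (h(p, Q) = 4 + (Q - p) = 4 + Q - p)
(-127 + h(3, -6))*59 = (-127 + (4 - 6 - 1*3))*59 = (-127 + (4 - 6 - 3))*59 = (-127 - 5)*59 = -132*59 = -7788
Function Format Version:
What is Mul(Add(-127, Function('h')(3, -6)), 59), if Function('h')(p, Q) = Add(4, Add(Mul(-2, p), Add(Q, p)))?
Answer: -7788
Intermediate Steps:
Function('h')(p, Q) = Add(4, Q, Mul(-1, p)) (Function('h')(p, Q) = Add(4, Add(Q, Mul(-1, p))) = Add(4, Q, Mul(-1, p)))
Mul(Add(-127, Function('h')(3, -6)), 59) = Mul(Add(-127, Add(4, -6, Mul(-1, 3))), 59) = Mul(Add(-127, Add(4, -6, -3)), 59) = Mul(Add(-127, -5), 59) = Mul(-132, 59) = -7788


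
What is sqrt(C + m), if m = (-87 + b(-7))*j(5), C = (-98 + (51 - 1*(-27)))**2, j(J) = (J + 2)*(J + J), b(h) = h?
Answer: 2*I*sqrt(1545) ≈ 78.613*I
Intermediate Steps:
j(J) = 2*J*(2 + J) (j(J) = (2 + J)*(2*J) = 2*J*(2 + J))
C = 400 (C = (-98 + (51 + 27))**2 = (-98 + 78)**2 = (-20)**2 = 400)
m = -6580 (m = (-87 - 7)*(2*5*(2 + 5)) = -188*5*7 = -94*70 = -6580)
sqrt(C + m) = sqrt(400 - 6580) = sqrt(-6180) = 2*I*sqrt(1545)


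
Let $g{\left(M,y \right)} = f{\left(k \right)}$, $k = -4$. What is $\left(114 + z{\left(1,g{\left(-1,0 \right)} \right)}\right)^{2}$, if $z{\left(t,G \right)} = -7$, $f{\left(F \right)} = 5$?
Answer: $11449$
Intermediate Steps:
$g{\left(M,y \right)} = 5$
$\left(114 + z{\left(1,g{\left(-1,0 \right)} \right)}\right)^{2} = \left(114 - 7\right)^{2} = 107^{2} = 11449$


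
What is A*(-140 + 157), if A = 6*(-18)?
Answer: -1836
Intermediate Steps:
A = -108
A*(-140 + 157) = -108*(-140 + 157) = -108*17 = -1836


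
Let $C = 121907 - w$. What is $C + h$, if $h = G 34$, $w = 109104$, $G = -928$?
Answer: $-18749$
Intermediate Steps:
$h = -31552$ ($h = \left(-928\right) 34 = -31552$)
$C = 12803$ ($C = 121907 - 109104 = 12803$)
$C + h = 12803 - 31552 = -18749$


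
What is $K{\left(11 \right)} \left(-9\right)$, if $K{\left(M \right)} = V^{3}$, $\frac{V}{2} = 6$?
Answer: $-15552$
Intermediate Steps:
$V = 12$ ($V = 2 \cdot 6 = 12$)
$K{\left(M \right)} = 1728$ ($K{\left(M \right)} = 12^{3} = 1728$)
$K{\left(11 \right)} \left(-9\right) = 1728 \left(-9\right) = -15552$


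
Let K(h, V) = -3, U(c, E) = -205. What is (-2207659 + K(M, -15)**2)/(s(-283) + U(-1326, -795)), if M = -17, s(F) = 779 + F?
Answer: -2207650/291 ≈ -7586.4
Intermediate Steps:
(-2207659 + K(M, -15)**2)/(s(-283) + U(-1326, -795)) = (-2207659 + (-3)**2)/((779 - 283) - 205) = (-2207659 + 9)/(496 - 205) = -2207650/291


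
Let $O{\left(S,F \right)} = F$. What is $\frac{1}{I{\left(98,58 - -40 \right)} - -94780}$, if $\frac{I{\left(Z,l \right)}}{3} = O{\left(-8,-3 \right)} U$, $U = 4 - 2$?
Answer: $\frac{1}{94762} \approx 1.0553 \cdot 10^{-5}$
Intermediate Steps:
$U = 2$ ($U = 4 - 2 = 2$)
$I{\left(Z,l \right)} = -18$ ($I{\left(Z,l \right)} = 3 \left(\left(-3\right) 2\right) = 3 \left(-6\right) = -18$)
$\frac{1}{I{\left(98,58 - -40 \right)} - -94780} = \frac{1}{-18 - -94780} = \frac{1}{-18 + 94780} = \frac{1}{94762}$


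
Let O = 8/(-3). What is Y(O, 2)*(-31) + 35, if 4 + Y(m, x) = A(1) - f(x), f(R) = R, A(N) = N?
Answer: 190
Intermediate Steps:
O = -8/3 (O = 8*(-1/3) = -8/3 ≈ -2.6667)
Y(m, x) = -3 - x (Y(m, x) = -4 + (1 - x) = -3 - x)
Y(O, 2)*(-31) + 35 = (-3 - 1*2)*(-31) + 35 = (-3 - 2)*(-31) + 35 = -5*(-31) + 35 = 155 + 35 = 190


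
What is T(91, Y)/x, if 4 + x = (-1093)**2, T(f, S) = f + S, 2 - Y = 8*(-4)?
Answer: 25/238929 ≈ 0.00010463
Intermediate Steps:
Y = 34 (Y = 2 - 8*(-4) = 2 - 1*(-32) = 2 + 32 = 34)
T(f, S) = S + f
x = 1194645 (x = -4 + (-1093)**2 = -4 + 1194649 = 1194645)
T(91, Y)/x = (34 + 91)/1194645 = 125*(1/1194645) = 25/238929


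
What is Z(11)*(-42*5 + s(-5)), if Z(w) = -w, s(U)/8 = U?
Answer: 2750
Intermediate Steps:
s(U) = 8*U
Z(11)*(-42*5 + s(-5)) = (-1*11)*(-42*5 + 8*(-5)) = -11*(-210 - 40) = -11*(-250) = 2750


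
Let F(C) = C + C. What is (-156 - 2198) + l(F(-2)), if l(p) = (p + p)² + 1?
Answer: -2289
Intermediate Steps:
F(C) = 2*C
l(p) = 1 + 4*p² (l(p) = (2*p)² + 1 = 4*p² + 1 = 1 + 4*p²)
(-156 - 2198) + l(F(-2)) = (-156 - 2198) + (1 + 4*(2*(-2))²) = -2354 + (1 + 4*(-4)²) = -2354 + (1 + 4*16) = -2354 + (1 + 64) = -2354 + 65 = -2289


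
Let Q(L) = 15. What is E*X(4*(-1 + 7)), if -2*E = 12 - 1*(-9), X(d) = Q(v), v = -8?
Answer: -315/2 ≈ -157.50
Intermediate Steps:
X(d) = 15
E = -21/2 (E = -(12 - 1*(-9))/2 = -(12 + 9)/2 = -1/2*21 = -21/2 ≈ -10.500)
E*X(4*(-1 + 7)) = -21/2*15 = -315/2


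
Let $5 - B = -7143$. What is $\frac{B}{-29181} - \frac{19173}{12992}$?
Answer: $- \frac{93193447}{54159936} \approx -1.7207$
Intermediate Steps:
$B = 7148$ ($B = 5 - -7143 = 5 + 7143 = 7148$)
$\frac{B}{-29181} - \frac{19173}{12992} = \frac{7148}{-29181} - \frac{19173}{12992} = 7148 \left(- \frac{1}{29181}\right) - \frac{2739}{1856} = - \frac{7148}{29181} - \frac{2739}{1856} = - \frac{93193447}{54159936}$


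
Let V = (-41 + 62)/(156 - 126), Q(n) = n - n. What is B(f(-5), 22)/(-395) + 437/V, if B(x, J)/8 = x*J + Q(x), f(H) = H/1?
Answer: 346462/553 ≈ 626.51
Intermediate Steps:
Q(n) = 0
V = 7/10 (V = 21/30 = 21*(1/30) = 7/10 ≈ 0.70000)
f(H) = H (f(H) = H*1 = H)
B(x, J) = 8*J*x (B(x, J) = 8*(x*J + 0) = 8*(J*x + 0) = 8*(J*x) = 8*J*x)
B(f(-5), 22)/(-395) + 437/V = (8*22*(-5))/(-395) + 437/(7/10) = -880*(-1/395) + 437*(10/7) = 176/79 + 4370/7 = 346462/553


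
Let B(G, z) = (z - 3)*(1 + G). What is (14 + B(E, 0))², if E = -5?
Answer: 676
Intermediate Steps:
B(G, z) = (1 + G)*(-3 + z) (B(G, z) = (-3 + z)*(1 + G) = (1 + G)*(-3 + z))
(14 + B(E, 0))² = (14 + (-3 + 0 - 3*(-5) - 5*0))² = (14 + (-3 + 0 + 15 + 0))² = (14 + 12)² = 26² = 676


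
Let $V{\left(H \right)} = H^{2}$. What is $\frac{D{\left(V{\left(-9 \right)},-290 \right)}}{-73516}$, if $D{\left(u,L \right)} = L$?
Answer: $\frac{145}{36758} \approx 0.0039447$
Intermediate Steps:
$\frac{D{\left(V{\left(-9 \right)},-290 \right)}}{-73516} = - \frac{290}{-73516} = \left(-290\right) \left(- \frac{1}{73516}\right) = \frac{145}{36758}$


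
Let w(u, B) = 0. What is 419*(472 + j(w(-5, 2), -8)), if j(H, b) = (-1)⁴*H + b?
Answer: 194416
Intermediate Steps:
j(H, b) = H + b (j(H, b) = 1*H + b = H + b)
419*(472 + j(w(-5, 2), -8)) = 419*(472 + (0 - 8)) = 419*(472 - 8) = 419*464 = 194416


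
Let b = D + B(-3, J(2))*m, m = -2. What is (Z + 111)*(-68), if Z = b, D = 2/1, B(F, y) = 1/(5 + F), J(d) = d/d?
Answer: -7616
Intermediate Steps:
J(d) = 1
D = 2 (D = 2*1 = 2)
b = 1 (b = 2 - 2/(5 - 3) = 2 - 2/2 = 2 + (1/2)*(-2) = 2 - 1 = 1)
Z = 1
(Z + 111)*(-68) = (1 + 111)*(-68) = 112*(-68) = -7616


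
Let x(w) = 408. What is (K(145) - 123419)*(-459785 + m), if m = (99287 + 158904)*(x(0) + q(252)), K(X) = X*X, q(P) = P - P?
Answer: -10739302150342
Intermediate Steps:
q(P) = 0
K(X) = X²
m = 105341928 (m = (99287 + 158904)*(408 + 0) = 258191*408 = 105341928)
(K(145) - 123419)*(-459785 + m) = (145² - 123419)*(-459785 + 105341928) = (21025 - 123419)*104882143 = -102394*104882143 = -10739302150342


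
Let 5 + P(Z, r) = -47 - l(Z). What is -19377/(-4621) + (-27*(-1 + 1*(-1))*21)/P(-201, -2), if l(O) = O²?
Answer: 111231081/26704759 ≈ 4.1652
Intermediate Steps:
P(Z, r) = -52 - Z² (P(Z, r) = -5 + (-47 - Z²) = -52 - Z²)
-19377/(-4621) + (-27*(-1 + 1*(-1))*21)/P(-201, -2) = -19377/(-4621) + (-27*(-1 + 1*(-1))*21)/(-52 - 1*(-201)²) = -19377*(-1/4621) + (-27*(-1 - 1)*21)/(-52 - 1*40401) = 19377/4621 + (-27*(-2)*21)/(-52 - 40401) = 19377/4621 + (54*21)/(-40453) = 19377/4621 + 1134*(-1/40453) = 19377/4621 - 162/5779 = 111231081/26704759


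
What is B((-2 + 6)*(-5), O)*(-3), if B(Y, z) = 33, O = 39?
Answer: -99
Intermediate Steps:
B((-2 + 6)*(-5), O)*(-3) = 33*(-3) = -99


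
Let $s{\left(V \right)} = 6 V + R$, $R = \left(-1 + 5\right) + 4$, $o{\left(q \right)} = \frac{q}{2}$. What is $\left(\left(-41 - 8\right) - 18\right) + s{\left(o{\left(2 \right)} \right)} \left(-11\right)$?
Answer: $-221$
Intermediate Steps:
$o{\left(q \right)} = \frac{q}{2}$ ($o{\left(q \right)} = q \frac{1}{2} = \frac{q}{2}$)
$R = 8$ ($R = 4 + 4 = 8$)
$s{\left(V \right)} = 8 + 6 V$ ($s{\left(V \right)} = 6 V + 8 = 8 + 6 V$)
$\left(\left(-41 - 8\right) - 18\right) + s{\left(o{\left(2 \right)} \right)} \left(-11\right) = \left(\left(-41 - 8\right) - 18\right) + \left(8 + 6 \cdot \frac{1}{2} \cdot 2\right) \left(-11\right) = \left(-49 - 18\right) + \left(8 + 6 \cdot 1\right) \left(-11\right) = -67 + \left(8 + 6\right) \left(-11\right) = -67 + 14 \left(-11\right) = -67 - 154 = -221$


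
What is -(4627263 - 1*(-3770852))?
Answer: -8398115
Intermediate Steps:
-(4627263 - 1*(-3770852)) = -(4627263 + 3770852) = -1*8398115 = -8398115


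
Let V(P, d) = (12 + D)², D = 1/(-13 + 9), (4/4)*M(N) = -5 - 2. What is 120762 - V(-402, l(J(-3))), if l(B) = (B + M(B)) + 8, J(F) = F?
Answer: 1929983/16 ≈ 1.2062e+5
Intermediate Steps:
M(N) = -7 (M(N) = -5 - 2 = -7)
l(B) = 1 + B (l(B) = (B - 7) + 8 = (-7 + B) + 8 = 1 + B)
D = -¼ (D = 1/(-4) = -¼ ≈ -0.25000)
V(P, d) = 2209/16 (V(P, d) = (12 - ¼)² = (47/4)² = 2209/16)
120762 - V(-402, l(J(-3))) = 120762 - 1*2209/16 = 120762 - 2209/16 = 1929983/16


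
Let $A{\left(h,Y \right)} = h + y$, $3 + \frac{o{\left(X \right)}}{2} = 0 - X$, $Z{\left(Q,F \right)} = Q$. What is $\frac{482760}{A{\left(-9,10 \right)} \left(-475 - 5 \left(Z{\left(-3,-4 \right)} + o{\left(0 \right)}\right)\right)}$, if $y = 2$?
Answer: $\frac{48276}{301} \approx 160.39$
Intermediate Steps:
$o{\left(X \right)} = -6 - 2 X$ ($o{\left(X \right)} = -6 + 2 \left(0 - X\right) = -6 + 2 \left(- X\right) = -6 - 2 X$)
$A{\left(h,Y \right)} = 2 + h$ ($A{\left(h,Y \right)} = h + 2 = 2 + h$)
$\frac{482760}{A{\left(-9,10 \right)} \left(-475 - 5 \left(Z{\left(-3,-4 \right)} + o{\left(0 \right)}\right)\right)} = \frac{482760}{\left(2 - 9\right) \left(-475 - 5 \left(-3 - 6\right)\right)} = \frac{482760}{\left(-7\right) \left(-475 - 5 \left(-3 + \left(-6 + 0\right)\right)\right)} = \frac{482760}{\left(-7\right) \left(-475 - 5 \left(-3 - 6\right)\right)} = \frac{482760}{\left(-7\right) \left(-475 - -45\right)} = \frac{482760}{\left(-7\right) \left(-475 + 45\right)} = \frac{482760}{\left(-7\right) \left(-430\right)} = \frac{482760}{3010} = 482760 \cdot \frac{1}{3010} = \frac{48276}{301}$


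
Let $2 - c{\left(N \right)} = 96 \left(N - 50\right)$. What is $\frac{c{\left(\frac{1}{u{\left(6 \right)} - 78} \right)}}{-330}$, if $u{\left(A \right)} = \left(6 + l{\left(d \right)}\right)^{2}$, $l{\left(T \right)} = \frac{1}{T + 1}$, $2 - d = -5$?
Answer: $- \frac{6224063}{427515} \approx -14.559$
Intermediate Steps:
$d = 7$ ($d = 2 - -5 = 2 + 5 = 7$)
$l{\left(T \right)} = \frac{1}{1 + T}$
$u{\left(A \right)} = \frac{2401}{64}$ ($u{\left(A \right)} = \left(6 + \frac{1}{1 + 7}\right)^{2} = \left(6 + \frac{1}{8}\right)^{2} = \left(\frac{49}{8}\right)^{2} = \frac{2401}{64}$)
$c{\left(N \right)} = 4802 - 96 N$ ($c{\left(N \right)} = 2 - 96 \left(N - 50\right) = 2 - 96 \left(-50 + N\right) = 2 - \left(-4800 + 96 N\right) = 4802 - 96 N$)
$\frac{c{\left(\frac{1}{u{\left(6 \right)} - 78} \right)}}{-330} = \frac{4802 - \frac{96}{\frac{2401}{64} - 78}}{-330} = \left(4802 - \frac{96}{- \frac{2591}{64}}\right) \left(- \frac{1}{330}\right) = \left(4802 - - \frac{6144}{2591}\right) \left(- \frac{1}{330}\right) = \left(4802 + \frac{6144}{2591}\right) \left(- \frac{1}{330}\right) = \frac{12448126}{2591} \left(- \frac{1}{330}\right) = - \frac{6224063}{427515}$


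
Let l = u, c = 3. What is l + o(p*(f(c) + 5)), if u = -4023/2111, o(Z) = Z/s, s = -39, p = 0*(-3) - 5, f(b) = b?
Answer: -72457/82329 ≈ -0.88009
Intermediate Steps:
p = -5 (p = 0 - 5 = -5)
o(Z) = -Z/39 (o(Z) = Z/(-39) = Z*(-1/39) = -Z/39)
u = -4023/2111 (u = -4023*1/2111 = -4023/2111 ≈ -1.9057)
l = -4023/2111 ≈ -1.9057
l + o(p*(f(c) + 5)) = -4023/2111 - (-5)*(3 + 5)/39 = -4023/2111 - (-5)*8/39 = -4023/2111 - 1/39*(-40) = -4023/2111 + 40/39 = -72457/82329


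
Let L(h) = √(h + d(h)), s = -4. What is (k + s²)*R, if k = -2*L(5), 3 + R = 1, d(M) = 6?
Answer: -32 + 4*√11 ≈ -18.733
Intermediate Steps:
R = -2 (R = -3 + 1 = -2)
L(h) = √(6 + h) (L(h) = √(h + 6) = √(6 + h))
k = -2*√11 (k = -2*√(6 + 5) = -2*√11 ≈ -6.6332)
(k + s²)*R = (-2*√11 + (-4)²)*(-2) = (-2*√11 + 16)*(-2) = (16 - 2*√11)*(-2) = -32 + 4*√11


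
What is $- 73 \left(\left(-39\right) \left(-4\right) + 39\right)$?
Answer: $-14235$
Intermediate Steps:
$- 73 \left(\left(-39\right) \left(-4\right) + 39\right) = - 73 \left(156 + 39\right) = \left(-73\right) 195 = -14235$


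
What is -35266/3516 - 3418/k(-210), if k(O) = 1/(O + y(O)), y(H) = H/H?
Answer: 1255830763/1758 ≈ 7.1435e+5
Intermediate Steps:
y(H) = 1
k(O) = 1/(1 + O) (k(O) = 1/(O + 1) = 1/(1 + O))
-35266/3516 - 3418/k(-210) = -35266/3516 - 3418/(1/(1 - 210)) = -35266*1/3516 - 3418/(1/(-209)) = -17633/1758 - 3418/(-1/209) = -17633/1758 - 3418*(-209) = -17633/1758 + 714362 = 1255830763/1758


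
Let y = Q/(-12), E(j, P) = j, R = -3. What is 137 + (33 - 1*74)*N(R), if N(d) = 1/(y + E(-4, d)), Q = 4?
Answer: 1904/13 ≈ 146.46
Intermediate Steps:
y = -1/3 (y = 4/(-12) = 4*(-1/12) = -1/3 ≈ -0.33333)
N(d) = -3/13 (N(d) = 1/(-1/3 - 4) = 1/(-13/3) = -3/13)
137 + (33 - 1*74)*N(R) = 137 + (33 - 1*74)*(-3/13) = 137 + (33 - 74)*(-3/13) = 137 - 41*(-3/13) = 137 + 123/13 = 1904/13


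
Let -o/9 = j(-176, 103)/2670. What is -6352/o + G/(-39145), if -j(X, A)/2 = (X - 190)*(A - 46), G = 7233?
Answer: 55098069131/1224964485 ≈ 44.979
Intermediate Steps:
j(X, A) = -2*(-190 + X)*(-46 + A) (j(X, A) = -2*(X - 190)*(A - 46) = -2*(-190 + X)*(-46 + A))
o = -62586/445 (o = -9*(-17480 + 92*(-176) + 380*103 - 2*103*(-176))/2670 = -9*(-17480 - 16192 + 39140 + 36256)/2670 = -375516/2670 = -9*6954/445 = -62586/445 ≈ -140.64)
-6352/o + G/(-39145) = -6352/(-62586/445) + 7233/(-39145) = -6352*(-445/62586) + 7233*(-1/39145) = 1413320/31293 - 7233/39145 = 55098069131/1224964485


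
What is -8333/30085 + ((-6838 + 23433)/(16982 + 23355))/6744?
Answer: -206031769259/744009511080 ≈ -0.27692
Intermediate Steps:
-8333/30085 + ((-6838 + 23433)/(16982 + 23355))/6744 = -8333*1/30085 + (16595/40337)*(1/6744) = -8333/30085 + (16595*(1/40337))*(1/6744) = -8333/30085 + (16595/40337)*(1/6744) = -8333/30085 + 16595/272032728 = -206031769259/744009511080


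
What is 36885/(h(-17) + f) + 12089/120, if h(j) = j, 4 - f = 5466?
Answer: 61809431/657480 ≈ 94.010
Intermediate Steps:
f = -5462 (f = 4 - 1*5466 = 4 - 5466 = -5462)
36885/(h(-17) + f) + 12089/120 = 36885/(-17 - 5462) + 12089/120 = 36885/(-5479) + 12089*(1/120) = 36885*(-1/5479) + 12089/120 = -36885/5479 + 12089/120 = 61809431/657480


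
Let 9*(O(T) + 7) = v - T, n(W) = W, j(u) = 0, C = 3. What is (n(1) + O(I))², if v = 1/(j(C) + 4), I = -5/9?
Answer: 3667225/104976 ≈ 34.934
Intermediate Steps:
I = -5/9 (I = -5*⅑ = -5/9 ≈ -0.55556)
v = ¼ (v = 1/(0 + 4) = 1/4 = ¼ ≈ 0.25000)
O(T) = -251/36 - T/9 (O(T) = -7 + (¼ - T)/9 = -7 + (1/36 - T/9) = -251/36 - T/9)
(n(1) + O(I))² = (1 + (-251/36 - ⅑*(-5/9)))² = (1 + (-251/36 + 5/81))² = (1 - 2239/324)² = (-1915/324)² = 3667225/104976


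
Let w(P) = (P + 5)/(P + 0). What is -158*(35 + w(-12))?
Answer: -33733/6 ≈ -5622.2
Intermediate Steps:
w(P) = (5 + P)/P
-158*(35 + w(-12)) = -158*(35 + (5 - 12)/(-12)) = -158*(35 - 1/12*(-7)) = -158*(35 + 7/12) = -158*427/12 = -33733/6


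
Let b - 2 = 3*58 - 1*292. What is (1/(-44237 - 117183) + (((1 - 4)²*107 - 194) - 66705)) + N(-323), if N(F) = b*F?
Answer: -4595304561/161420 ≈ -28468.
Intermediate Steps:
b = -116 (b = 2 + (3*58 - 1*292) = 2 + (174 - 292) = 2 - 118 = -116)
N(F) = -116*F
(1/(-44237 - 117183) + (((1 - 4)²*107 - 194) - 66705)) + N(-323) = (1/(-44237 - 117183) + (((1 - 4)²*107 - 194) - 66705)) - 116*(-323) = (1/(-161420) + (((-3)²*107 - 194) - 66705)) + 37468 = (-1/161420 + ((9*107 - 194) - 66705)) + 37468 = (-1/161420 + ((963 - 194) - 66705)) + 37468 = (-1/161420 + (769 - 66705)) + 37468 = (-1/161420 - 65936) + 37468 = -10643389121/161420 + 37468 = -4595304561/161420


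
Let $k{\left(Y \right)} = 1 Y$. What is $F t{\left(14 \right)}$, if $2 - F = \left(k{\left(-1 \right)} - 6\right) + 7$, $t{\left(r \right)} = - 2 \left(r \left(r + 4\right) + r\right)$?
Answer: $-1064$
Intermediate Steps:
$k{\left(Y \right)} = Y$
$t{\left(r \right)} = - 2 r - 2 r \left(4 + r\right)$ ($t{\left(r \right)} = - 2 \left(r \left(4 + r\right) + r\right) = - 2 \left(r + r \left(4 + r\right)\right) = - 2 r - 2 r \left(4 + r\right)$)
$F = 2$ ($F = 2 - \left(\left(-1 - 6\right) + 7\right) = 2 - \left(-7 + 7\right) = 2 - 0 = 2 + 0 = 2$)
$F t{\left(14 \right)} = 2 \left(\left(-2\right) 14 \left(5 + 14\right)\right) = 2 \left(\left(-2\right) 14 \cdot 19\right) = 2 \left(-532\right) = -1064$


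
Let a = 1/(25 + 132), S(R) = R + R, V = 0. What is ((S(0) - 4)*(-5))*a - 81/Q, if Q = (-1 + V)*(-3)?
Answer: -4219/157 ≈ -26.873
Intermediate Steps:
S(R) = 2*R
Q = 3 (Q = (-1 + 0)*(-3) = -1*(-3) = 3)
a = 1/157 ≈ 0.0063694
((S(0) - 4)*(-5))*a - 81/Q = ((2*0 - 4)*(-5))*(1/157) - 81/3 = ((0 - 4)*(-5))*(1/157) - 81*1/3 = -4*(-5)*(1/157) - 27 = 20*(1/157) - 27 = 20/157 - 27 = -4219/157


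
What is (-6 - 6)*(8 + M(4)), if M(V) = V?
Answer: -144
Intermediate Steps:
(-6 - 6)*(8 + M(4)) = (-6 - 6)*(8 + 4) = -12*12 = -144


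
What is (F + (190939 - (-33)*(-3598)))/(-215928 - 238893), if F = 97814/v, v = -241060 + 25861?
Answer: -15538345981/97877024379 ≈ -0.15875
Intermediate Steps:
v = -215199
F = -97814/215199 (F = 97814/(-215199) = 97814*(-1/215199) = -97814/215199 ≈ -0.45453)
(F + (190939 - (-33)*(-3598)))/(-215928 - 238893) = (-97814/215199 + (190939 - (-33)*(-3598)))/(-215928 - 238893) = (-97814/215199 + (190939 - 1*118734))/(-454821) = (-97814/215199 + (190939 - 118734))*(-1/454821) = (-97814/215199 + 72205)*(-1/454821) = (15538345981/215199)*(-1/454821) = -15538345981/97877024379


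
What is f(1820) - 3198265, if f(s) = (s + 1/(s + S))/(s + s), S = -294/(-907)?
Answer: -19220814086993613/6009763760 ≈ -3.1983e+6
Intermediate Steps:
S = 294/907 (S = -294*(-1/907) = 294/907 ≈ 0.32415)
f(s) = (s + 1/(294/907 + s))/(2*s) (f(s) = (s + 1/(s + 294/907))/(s + s) = (s + 1/(294/907 + s))/((2*s)) = (s + 1/(294/907 + s))*(1/(2*s)) = (s + 1/(294/907 + s))/(2*s))
f(1820) - 3198265 = (1/2)*(907 + 294*1820 + 907*1820**2)/(1820*(294 + 907*1820)) - 3198265 = (1/2)*(1/1820)*(907 + 535080 + 907*3312400)/(294 + 1650740) - 3198265 = (1/2)*(1/1820)*(907 + 535080 + 3004346800)/1651034 - 3198265 = (1/2)*(1/1820)*(1/1651034)*3004882787 - 3198265 = 3004882787/6009763760 - 3198265 = -19220814086993613/6009763760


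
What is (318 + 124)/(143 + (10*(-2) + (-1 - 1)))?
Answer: 442/121 ≈ 3.6529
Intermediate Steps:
(318 + 124)/(143 + (10*(-2) + (-1 - 1))) = 442/(143 + (-20 - 2)) = 442/(143 - 22) = 442/121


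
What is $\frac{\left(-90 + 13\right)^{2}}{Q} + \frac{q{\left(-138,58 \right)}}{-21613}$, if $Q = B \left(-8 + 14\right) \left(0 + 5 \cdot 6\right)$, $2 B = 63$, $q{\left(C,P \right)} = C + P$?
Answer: $\frac{18371011}{17506530} \approx 1.0494$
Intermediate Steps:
$B = \frac{63}{2}$ ($B = \frac{1}{2} \cdot 63 = \frac{63}{2} \approx 31.5$)
$Q = 5670$ ($Q = \frac{63 \left(-8 + 14\right) \left(0 + 5 \cdot 6\right)}{2} = \frac{63 \cdot 6 \left(0 + 30\right)}{2} = \frac{63 \cdot 6 \cdot 30}{2} = \frac{63}{2} \cdot 180 = 5670$)
$\frac{\left(-90 + 13\right)^{2}}{Q} + \frac{q{\left(-138,58 \right)}}{-21613} = \frac{\left(-90 + 13\right)^{2}}{5670} + \frac{-138 + 58}{-21613} = \left(-77\right)^{2} \cdot \frac{1}{5670} - - \frac{80}{21613} = 5929 \cdot \frac{1}{5670} + \frac{80}{21613} = \frac{847}{810} + \frac{80}{21613} = \frac{18371011}{17506530}$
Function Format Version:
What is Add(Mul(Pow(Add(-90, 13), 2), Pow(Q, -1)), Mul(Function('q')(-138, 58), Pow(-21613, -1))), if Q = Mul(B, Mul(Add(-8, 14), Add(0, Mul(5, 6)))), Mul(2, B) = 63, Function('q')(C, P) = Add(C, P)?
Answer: Rational(18371011, 17506530) ≈ 1.0494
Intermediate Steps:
B = Rational(63, 2) (B = Mul(Rational(1, 2), 63) = Rational(63, 2) ≈ 31.500)
Q = 5670 (Q = Mul(Rational(63, 2), Mul(Add(-8, 14), Add(0, Mul(5, 6)))) = Mul(Rational(63, 2), Mul(6, Add(0, 30))) = Mul(Rational(63, 2), Mul(6, 30)) = Mul(Rational(63, 2), 180) = 5670)
Add(Mul(Pow(Add(-90, 13), 2), Pow(Q, -1)), Mul(Function('q')(-138, 58), Pow(-21613, -1))) = Add(Mul(Pow(Add(-90, 13), 2), Pow(5670, -1)), Mul(Add(-138, 58), Pow(-21613, -1))) = Add(Mul(Pow(-77, 2), Rational(1, 5670)), Mul(-80, Rational(-1, 21613))) = Add(Mul(5929, Rational(1, 5670)), Rational(80, 21613)) = Add(Rational(847, 810), Rational(80, 21613)) = Rational(18371011, 17506530)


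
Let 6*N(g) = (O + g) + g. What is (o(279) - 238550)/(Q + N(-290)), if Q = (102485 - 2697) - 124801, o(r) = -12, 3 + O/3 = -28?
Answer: 1431372/150751 ≈ 9.4949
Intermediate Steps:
O = -93 (O = -9 + 3*(-28) = -9 - 84 = -93)
Q = -25013 (Q = 99788 - 124801 = -25013)
N(g) = -31/2 + g/3 (N(g) = ((-93 + g) + g)/6 = (-93 + 2*g)/6 = -31/2 + g/3)
(o(279) - 238550)/(Q + N(-290)) = (-12 - 238550)/(-25013 + (-31/2 + (⅓)*(-290))) = -238562/(-25013 + (-31/2 - 290/3)) = -238562/(-25013 - 673/6) = -238562/(-150751/6) = -238562*(-6/150751) = 1431372/150751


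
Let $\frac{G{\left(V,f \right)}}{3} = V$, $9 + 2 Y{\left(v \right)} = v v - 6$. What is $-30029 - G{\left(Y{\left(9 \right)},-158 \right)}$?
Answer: $-30128$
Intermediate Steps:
$Y{\left(v \right)} = - \frac{15}{2} + \frac{v^{2}}{2}$ ($Y{\left(v \right)} = - \frac{9}{2} + \frac{v v - 6}{2} = - \frac{9}{2} + \frac{v^{2} - 6}{2} = - \frac{9}{2} + \frac{-6 + v^{2}}{2} = - \frac{9}{2} + \left(-3 + \frac{v^{2}}{2}\right) = - \frac{15}{2} + \frac{v^{2}}{2}$)
$G{\left(V,f \right)} = 3 V$
$-30029 - G{\left(Y{\left(9 \right)},-158 \right)} = -30029 - 3 \left(- \frac{15}{2} + \frac{9^{2}}{2}\right) = -30029 - 3 \left(- \frac{15}{2} + \frac{1}{2} \cdot 81\right) = -30029 - 3 \left(- \frac{15}{2} + \frac{81}{2}\right) = -30029 - 3 \cdot 33 = -30029 - 99 = -30128$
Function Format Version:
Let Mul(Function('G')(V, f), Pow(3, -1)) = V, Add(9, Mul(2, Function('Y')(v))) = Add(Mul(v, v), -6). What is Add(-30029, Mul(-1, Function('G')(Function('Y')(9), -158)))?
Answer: -30128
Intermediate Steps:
Function('Y')(v) = Add(Rational(-15, 2), Mul(Rational(1, 2), Pow(v, 2))) (Function('Y')(v) = Add(Rational(-9, 2), Mul(Rational(1, 2), Add(Mul(v, v), -6))) = Add(Rational(-9, 2), Mul(Rational(1, 2), Add(Pow(v, 2), -6))) = Add(Rational(-9, 2), Mul(Rational(1, 2), Add(-6, Pow(v, 2)))) = Add(Rational(-9, 2), Add(-3, Mul(Rational(1, 2), Pow(v, 2)))) = Add(Rational(-15, 2), Mul(Rational(1, 2), Pow(v, 2))))
Function('G')(V, f) = Mul(3, V)
Add(-30029, Mul(-1, Function('G')(Function('Y')(9), -158))) = Add(-30029, Mul(-1, Mul(3, Add(Rational(-15, 2), Mul(Rational(1, 2), Pow(9, 2)))))) = Add(-30029, Mul(-1, Mul(3, Add(Rational(-15, 2), Mul(Rational(1, 2), 81))))) = Add(-30029, Mul(-1, Mul(3, Add(Rational(-15, 2), Rational(81, 2))))) = Add(-30029, Mul(-1, Mul(3, 33))) = Add(-30029, Mul(-1, 99)) = Add(-30029, -99) = -30128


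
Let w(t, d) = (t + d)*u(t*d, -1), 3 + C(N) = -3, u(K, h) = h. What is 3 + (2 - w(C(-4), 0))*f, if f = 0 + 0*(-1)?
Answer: 3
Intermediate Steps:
C(N) = -6 (C(N) = -3 - 3 = -6)
f = 0 (f = 0 + 0 = 0)
w(t, d) = -d - t (w(t, d) = (t + d)*(-1) = (d + t)*(-1) = -d - t)
3 + (2 - w(C(-4), 0))*f = 3 + (2 - (-1*0 - 1*(-6)))*0 = 3 + (2 - (0 + 6))*0 = 3 + (2 - 1*6)*0 = 3 + (2 - 6)*0 = 3 - 4*0 = 3 + 0 = 3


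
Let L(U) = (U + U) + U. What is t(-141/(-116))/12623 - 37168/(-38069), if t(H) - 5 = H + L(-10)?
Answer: 54318880653/55743218492 ≈ 0.97445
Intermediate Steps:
L(U) = 3*U (L(U) = 2*U + U = 3*U)
t(H) = -25 + H (t(H) = 5 + (H + 3*(-10)) = 5 + (H - 30) = 5 + (-30 + H) = -25 + H)
t(-141/(-116))/12623 - 37168/(-38069) = (-25 - 141/(-116))/12623 - 37168/(-38069) = (-25 - 141*(-1/116))*(1/12623) - 37168*(-1/38069) = (-25 + 141/116)*(1/12623) + 37168/38069 = -2759/116*1/12623 + 37168/38069 = -2759/1464268 + 37168/38069 = 54318880653/55743218492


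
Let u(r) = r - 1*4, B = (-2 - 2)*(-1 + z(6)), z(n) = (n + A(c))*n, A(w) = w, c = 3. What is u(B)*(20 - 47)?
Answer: 5832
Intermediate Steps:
z(n) = n*(3 + n) (z(n) = (n + 3)*n = (3 + n)*n = n*(3 + n))
B = -212 (B = (-2 - 2)*(-1 + 6*(3 + 6)) = -4*(-1 + 6*9) = -4*(-1 + 54) = -4*53 = -212)
u(r) = -4 + r (u(r) = r - 4 = -4 + r)
u(B)*(20 - 47) = (-4 - 212)*(20 - 47) = -216*(-27) = 5832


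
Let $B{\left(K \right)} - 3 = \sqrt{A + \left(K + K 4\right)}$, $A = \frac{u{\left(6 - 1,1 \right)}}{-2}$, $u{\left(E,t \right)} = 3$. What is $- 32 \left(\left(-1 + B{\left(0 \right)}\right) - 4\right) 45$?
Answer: $2880 - 720 i \sqrt{6} \approx 2880.0 - 1763.6 i$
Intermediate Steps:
$A = - \frac{3}{2}$ ($A = \frac{3}{-2} = 3 \left(- \frac{1}{2}\right) = - \frac{3}{2} \approx -1.5$)
$B{\left(K \right)} = 3 + \sqrt{- \frac{3}{2} + 5 K}$ ($B{\left(K \right)} = 3 + \sqrt{- \frac{3}{2} + \left(K + K 4\right)} = 3 + \sqrt{- \frac{3}{2} + \left(K + 4 K\right)} = 3 + \sqrt{- \frac{3}{2} + 5 K}$)
$- 32 \left(\left(-1 + B{\left(0 \right)}\right) - 4\right) 45 = - 32 \left(\left(-1 + \left(3 + \frac{\sqrt{-6 + 20 \cdot 0}}{2}\right)\right) - 4\right) 45 = - 32 \left(\left(-1 + \left(3 + \frac{\sqrt{-6 + 0}}{2}\right)\right) - 4\right) 45 = - 32 \left(\left(-1 + \left(3 + \frac{\sqrt{-6}}{2}\right)\right) - 4\right) 45 = - 32 \left(\left(-1 + \left(3 + \frac{i \sqrt{6}}{2}\right)\right) - 4\right) 45 = - 32 \left(\left(2 + \frac{i \sqrt{6}}{2}\right) - 4\right) 45 = - 32 \left(-2 + \frac{i \sqrt{6}}{2}\right) 45 = \left(64 - 16 i \sqrt{6}\right) 45 = 2880 - 720 i \sqrt{6}$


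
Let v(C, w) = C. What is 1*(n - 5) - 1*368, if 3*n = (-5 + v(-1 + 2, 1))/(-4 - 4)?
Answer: -2237/6 ≈ -372.83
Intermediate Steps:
n = ⅙ (n = ((-5 + (-1 + 2))/(-4 - 4))/3 = ((-5 + 1)/(-8))/3 = (-4*(-⅛))/3 = (⅓)*(½) = ⅙ ≈ 0.16667)
1*(n - 5) - 1*368 = 1*(⅙ - 5) - 1*368 = 1*(-29/6) - 368 = -29/6 - 368 = -2237/6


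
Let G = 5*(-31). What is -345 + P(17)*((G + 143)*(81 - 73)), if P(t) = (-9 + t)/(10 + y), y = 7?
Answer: -6633/17 ≈ -390.18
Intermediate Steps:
G = -155
P(t) = -9/17 + t/17 (P(t) = (-9 + t)/(10 + 7) = (-9 + t)/17 = (-9 + t)*(1/17) = -9/17 + t/17)
-345 + P(17)*((G + 143)*(81 - 73)) = -345 + (-9/17 + (1/17)*17)*((-155 + 143)*(81 - 73)) = -345 + (-9/17 + 1)*(-12*8) = -345 + (8/17)*(-96) = -345 - 768/17 = -6633/17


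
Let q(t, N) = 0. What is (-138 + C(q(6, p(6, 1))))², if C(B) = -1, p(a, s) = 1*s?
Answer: 19321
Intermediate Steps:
p(a, s) = s
(-138 + C(q(6, p(6, 1))))² = (-138 - 1)² = (-139)² = 19321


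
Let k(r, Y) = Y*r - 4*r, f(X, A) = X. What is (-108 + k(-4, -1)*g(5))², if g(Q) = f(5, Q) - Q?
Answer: 11664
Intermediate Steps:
g(Q) = 5 - Q
k(r, Y) = -4*r + Y*r
(-108 + k(-4, -1)*g(5))² = (-108 + (-4*(-4 - 1))*(5 - 1*5))² = (-108 + (-4*(-5))*(5 - 5))² = (-108 + 20*0)² = (-108 + 0)² = (-108)² = 11664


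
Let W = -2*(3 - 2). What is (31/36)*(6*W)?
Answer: -31/3 ≈ -10.333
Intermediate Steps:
W = -2 (W = -2*1 = -2)
(31/36)*(6*W) = (31/36)*(6*(-2)) = (31*(1/36))*(-12) = (31/36)*(-12) = -31/3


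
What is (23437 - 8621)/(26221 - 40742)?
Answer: -14816/14521 ≈ -1.0203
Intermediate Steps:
(23437 - 8621)/(26221 - 40742) = 14816/(-14521) = 14816*(-1/14521) = -14816/14521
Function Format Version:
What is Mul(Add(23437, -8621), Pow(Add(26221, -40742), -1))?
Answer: Rational(-14816, 14521) ≈ -1.0203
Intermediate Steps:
Mul(Add(23437, -8621), Pow(Add(26221, -40742), -1)) = Mul(14816, Pow(-14521, -1)) = Mul(14816, Rational(-1, 14521)) = Rational(-14816, 14521)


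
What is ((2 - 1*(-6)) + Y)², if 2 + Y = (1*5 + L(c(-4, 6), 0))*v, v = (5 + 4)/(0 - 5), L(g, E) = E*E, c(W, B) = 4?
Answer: 9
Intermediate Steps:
L(g, E) = E²
v = -9/5 (v = 9/(-5) = 9*(-⅕) = -9/5 ≈ -1.8000)
Y = -11 (Y = -2 + (1*5 + 0²)*(-9/5) = -2 + (5 + 0)*(-9/5) = -2 + 5*(-9/5) = -2 - 9 = -11)
((2 - 1*(-6)) + Y)² = ((2 - 1*(-6)) - 11)² = ((2 + 6) - 11)² = (8 - 11)² = (-3)² = 9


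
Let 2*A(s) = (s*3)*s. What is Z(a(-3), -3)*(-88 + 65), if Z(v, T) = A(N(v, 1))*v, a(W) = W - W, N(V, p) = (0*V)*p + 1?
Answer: 0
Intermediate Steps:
N(V, p) = 1 (N(V, p) = 0*p + 1 = 0 + 1 = 1)
a(W) = 0
A(s) = 3*s**2/2 (A(s) = ((s*3)*s)/2 = ((3*s)*s)/2 = (3*s**2)/2 = 3*s**2/2)
Z(v, T) = 3*v/2 (Z(v, T) = ((3/2)*1**2)*v = ((3/2)*1)*v = 3*v/2)
Z(a(-3), -3)*(-88 + 65) = ((3/2)*0)*(-88 + 65) = 0*(-23) = 0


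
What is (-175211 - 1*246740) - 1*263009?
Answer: -684960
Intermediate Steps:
(-175211 - 1*246740) - 1*263009 = (-175211 - 246740) - 263009 = -421951 - 263009 = -684960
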